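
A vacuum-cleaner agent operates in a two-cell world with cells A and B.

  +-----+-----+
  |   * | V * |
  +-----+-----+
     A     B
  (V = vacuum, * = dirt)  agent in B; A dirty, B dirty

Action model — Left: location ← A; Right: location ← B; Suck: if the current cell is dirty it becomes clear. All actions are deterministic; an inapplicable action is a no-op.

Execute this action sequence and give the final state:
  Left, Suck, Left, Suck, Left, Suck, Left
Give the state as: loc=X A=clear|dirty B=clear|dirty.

loc=A A=clear B=dirty

1. Left → loc=A A=dirty B=dirty
2. Suck → loc=A A=clear B=dirty
3. Left → loc=A A=clear B=dirty
4. Suck → loc=A A=clear B=dirty
5. Left → loc=A A=clear B=dirty
6. Suck → loc=A A=clear B=dirty
7. Left → loc=A A=clear B=dirty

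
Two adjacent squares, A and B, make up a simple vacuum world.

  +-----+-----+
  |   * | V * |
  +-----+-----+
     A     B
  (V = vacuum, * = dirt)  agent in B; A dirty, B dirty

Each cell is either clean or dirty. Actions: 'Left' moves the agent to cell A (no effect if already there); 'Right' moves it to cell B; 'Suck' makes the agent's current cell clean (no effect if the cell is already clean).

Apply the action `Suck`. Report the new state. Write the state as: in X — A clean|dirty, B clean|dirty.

in B — A dirty, B clean

start: in B — A dirty, B dirty
1) do Suck; now in B — A dirty, B clean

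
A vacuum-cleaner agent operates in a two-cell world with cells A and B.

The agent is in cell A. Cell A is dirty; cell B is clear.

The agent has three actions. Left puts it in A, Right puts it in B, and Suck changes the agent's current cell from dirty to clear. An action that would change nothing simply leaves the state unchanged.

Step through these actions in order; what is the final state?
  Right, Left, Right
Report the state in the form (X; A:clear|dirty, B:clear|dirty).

Right (#1): (B; A:dirty, B:clear)
Left (#2): (A; A:dirty, B:clear)
Right (#3): (B; A:dirty, B:clear)

(B; A:dirty, B:clear)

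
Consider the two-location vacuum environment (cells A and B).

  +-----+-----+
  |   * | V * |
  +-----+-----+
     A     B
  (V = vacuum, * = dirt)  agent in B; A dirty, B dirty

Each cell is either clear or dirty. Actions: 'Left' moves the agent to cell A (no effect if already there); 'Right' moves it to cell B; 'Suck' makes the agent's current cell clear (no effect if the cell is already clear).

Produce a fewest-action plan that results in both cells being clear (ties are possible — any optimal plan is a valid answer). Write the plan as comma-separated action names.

step 1/3 (Suck): loc=B A=dirty B=clear
step 2/3 (Left): loc=A A=dirty B=clear
step 3/3 (Suck): loc=A A=clear B=clear
min 3: Suck B + move + Suck A

Suck, Left, Suck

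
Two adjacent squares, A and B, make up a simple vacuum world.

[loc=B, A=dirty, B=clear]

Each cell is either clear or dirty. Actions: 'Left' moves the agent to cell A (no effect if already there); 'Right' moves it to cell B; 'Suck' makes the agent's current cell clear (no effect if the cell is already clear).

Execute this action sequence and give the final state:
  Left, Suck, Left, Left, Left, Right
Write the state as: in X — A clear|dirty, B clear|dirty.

[1] after Left: in A — A dirty, B clear
[2] after Suck: in A — A clear, B clear
[3] after Left: in A — A clear, B clear
[4] after Left: in A — A clear, B clear
[5] after Left: in A — A clear, B clear
[6] after Right: in B — A clear, B clear

in B — A clear, B clear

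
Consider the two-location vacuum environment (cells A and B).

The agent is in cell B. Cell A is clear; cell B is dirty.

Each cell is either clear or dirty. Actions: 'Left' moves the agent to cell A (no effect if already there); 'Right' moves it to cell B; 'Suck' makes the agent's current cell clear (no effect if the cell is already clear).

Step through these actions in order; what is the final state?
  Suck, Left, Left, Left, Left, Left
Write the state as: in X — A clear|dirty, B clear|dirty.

Suck (#1): in B — A clear, B clear
Left (#2): in A — A clear, B clear
Left (#3): in A — A clear, B clear
Left (#4): in A — A clear, B clear
Left (#5): in A — A clear, B clear
Left (#6): in A — A clear, B clear

in A — A clear, B clear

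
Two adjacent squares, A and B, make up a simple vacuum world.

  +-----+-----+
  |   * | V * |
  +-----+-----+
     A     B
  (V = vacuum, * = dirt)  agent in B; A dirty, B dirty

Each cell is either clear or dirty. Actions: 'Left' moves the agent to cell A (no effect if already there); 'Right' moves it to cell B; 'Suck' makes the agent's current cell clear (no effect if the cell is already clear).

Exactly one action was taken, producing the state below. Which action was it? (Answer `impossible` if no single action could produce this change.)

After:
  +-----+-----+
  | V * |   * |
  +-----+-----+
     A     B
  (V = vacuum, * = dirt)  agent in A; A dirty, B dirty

Left

try  Left: in A — A dirty, B dirty  ← match
try Right: in B — A dirty, B dirty
try  Suck: in B — A dirty, B clear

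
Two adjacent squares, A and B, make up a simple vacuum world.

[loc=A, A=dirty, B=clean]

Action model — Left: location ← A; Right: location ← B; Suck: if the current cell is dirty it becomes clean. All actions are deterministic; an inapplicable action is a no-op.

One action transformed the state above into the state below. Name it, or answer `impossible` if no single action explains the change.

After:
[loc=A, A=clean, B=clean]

try  Left: (A; A:dirty, B:clean)
try Right: (B; A:dirty, B:clean)
try  Suck: (A; A:clean, B:clean)  ← match

Suck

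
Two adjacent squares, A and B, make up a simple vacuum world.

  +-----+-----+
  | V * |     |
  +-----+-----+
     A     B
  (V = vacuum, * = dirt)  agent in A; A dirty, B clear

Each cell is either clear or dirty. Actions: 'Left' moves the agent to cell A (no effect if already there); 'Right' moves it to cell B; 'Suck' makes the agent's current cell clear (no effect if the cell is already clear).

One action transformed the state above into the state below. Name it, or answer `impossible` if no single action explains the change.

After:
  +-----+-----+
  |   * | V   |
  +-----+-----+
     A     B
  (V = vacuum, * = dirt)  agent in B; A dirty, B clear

Right

try  Left: (A; A:dirty, B:clear)
try Right: (B; A:dirty, B:clear)  ← match
try  Suck: (A; A:clear, B:clear)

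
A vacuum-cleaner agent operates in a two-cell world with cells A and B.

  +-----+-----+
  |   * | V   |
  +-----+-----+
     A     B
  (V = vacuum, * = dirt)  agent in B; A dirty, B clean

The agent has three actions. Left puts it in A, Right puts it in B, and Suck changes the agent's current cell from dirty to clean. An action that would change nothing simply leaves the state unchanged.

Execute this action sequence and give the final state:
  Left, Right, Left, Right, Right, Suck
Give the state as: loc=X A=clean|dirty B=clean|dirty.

loc=B A=dirty B=clean

Left (#1): loc=A A=dirty B=clean
Right (#2): loc=B A=dirty B=clean
Left (#3): loc=A A=dirty B=clean
Right (#4): loc=B A=dirty B=clean
Right (#5): loc=B A=dirty B=clean
Suck (#6): loc=B A=dirty B=clean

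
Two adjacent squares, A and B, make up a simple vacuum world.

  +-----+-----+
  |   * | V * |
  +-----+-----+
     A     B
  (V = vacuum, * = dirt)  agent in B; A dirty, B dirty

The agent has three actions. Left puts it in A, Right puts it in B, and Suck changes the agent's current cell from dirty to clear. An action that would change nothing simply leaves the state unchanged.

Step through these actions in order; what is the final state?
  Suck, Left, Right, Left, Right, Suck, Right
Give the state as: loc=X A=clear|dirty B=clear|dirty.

Suck (#1): loc=B A=dirty B=clear
Left (#2): loc=A A=dirty B=clear
Right (#3): loc=B A=dirty B=clear
Left (#4): loc=A A=dirty B=clear
Right (#5): loc=B A=dirty B=clear
Suck (#6): loc=B A=dirty B=clear
Right (#7): loc=B A=dirty B=clear

loc=B A=dirty B=clear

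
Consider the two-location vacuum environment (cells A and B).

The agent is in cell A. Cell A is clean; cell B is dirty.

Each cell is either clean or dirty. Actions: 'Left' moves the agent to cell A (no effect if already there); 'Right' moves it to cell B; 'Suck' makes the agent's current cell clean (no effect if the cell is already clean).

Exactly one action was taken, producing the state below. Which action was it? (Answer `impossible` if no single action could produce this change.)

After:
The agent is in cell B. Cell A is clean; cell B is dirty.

Right

try  Left: <A|clean|dirty>
try Right: <B|clean|dirty>  ← match
try  Suck: <A|clean|dirty>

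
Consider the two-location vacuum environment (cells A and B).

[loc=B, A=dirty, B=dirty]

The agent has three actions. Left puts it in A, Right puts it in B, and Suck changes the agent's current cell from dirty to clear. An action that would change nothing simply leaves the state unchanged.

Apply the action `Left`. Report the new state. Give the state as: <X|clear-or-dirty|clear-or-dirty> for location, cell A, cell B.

start: <B|dirty|dirty>
[1] after Left: <A|dirty|dirty>

<A|dirty|dirty>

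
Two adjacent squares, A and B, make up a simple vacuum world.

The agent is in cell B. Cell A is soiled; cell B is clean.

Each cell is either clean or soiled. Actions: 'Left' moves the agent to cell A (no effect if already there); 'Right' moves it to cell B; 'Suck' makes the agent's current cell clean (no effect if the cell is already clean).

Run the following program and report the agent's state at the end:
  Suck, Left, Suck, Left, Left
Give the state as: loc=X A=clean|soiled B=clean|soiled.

1. Suck → loc=B A=soiled B=clean
2. Left → loc=A A=soiled B=clean
3. Suck → loc=A A=clean B=clean
4. Left → loc=A A=clean B=clean
5. Left → loc=A A=clean B=clean

loc=A A=clean B=clean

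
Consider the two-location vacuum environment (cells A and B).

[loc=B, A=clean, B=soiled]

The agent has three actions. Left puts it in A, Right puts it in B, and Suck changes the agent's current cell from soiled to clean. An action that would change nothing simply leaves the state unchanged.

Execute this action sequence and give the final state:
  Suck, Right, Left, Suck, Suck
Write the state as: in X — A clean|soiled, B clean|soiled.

t=1 Suck ⇒ in B — A clean, B clean
t=2 Right ⇒ in B — A clean, B clean
t=3 Left ⇒ in A — A clean, B clean
t=4 Suck ⇒ in A — A clean, B clean
t=5 Suck ⇒ in A — A clean, B clean

in A — A clean, B clean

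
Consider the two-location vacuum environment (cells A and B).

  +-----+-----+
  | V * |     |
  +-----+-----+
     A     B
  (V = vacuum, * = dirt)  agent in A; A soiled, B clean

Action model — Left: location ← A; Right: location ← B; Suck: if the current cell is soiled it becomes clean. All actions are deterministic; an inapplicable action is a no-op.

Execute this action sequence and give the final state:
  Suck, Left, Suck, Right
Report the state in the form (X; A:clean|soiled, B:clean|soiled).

(B; A:clean, B:clean)

1. Suck → (A; A:clean, B:clean)
2. Left → (A; A:clean, B:clean)
3. Suck → (A; A:clean, B:clean)
4. Right → (B; A:clean, B:clean)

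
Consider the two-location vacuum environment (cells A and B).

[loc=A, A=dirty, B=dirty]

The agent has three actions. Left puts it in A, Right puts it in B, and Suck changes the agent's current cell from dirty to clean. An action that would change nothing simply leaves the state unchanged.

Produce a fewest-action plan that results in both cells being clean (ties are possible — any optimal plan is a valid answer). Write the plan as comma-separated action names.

Suck, Right, Suck

1. Suck → in A — A clean, B dirty
2. Right → in B — A clean, B dirty
3. Suck → in B — A clean, B clean
min 3: Suck A + move + Suck B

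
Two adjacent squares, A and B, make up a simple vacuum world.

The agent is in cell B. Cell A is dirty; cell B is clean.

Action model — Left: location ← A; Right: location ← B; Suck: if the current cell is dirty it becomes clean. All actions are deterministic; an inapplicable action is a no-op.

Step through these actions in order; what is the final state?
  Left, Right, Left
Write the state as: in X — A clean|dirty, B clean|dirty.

in A — A dirty, B clean

step 1/3 (Left): in A — A dirty, B clean
step 2/3 (Right): in B — A dirty, B clean
step 3/3 (Left): in A — A dirty, B clean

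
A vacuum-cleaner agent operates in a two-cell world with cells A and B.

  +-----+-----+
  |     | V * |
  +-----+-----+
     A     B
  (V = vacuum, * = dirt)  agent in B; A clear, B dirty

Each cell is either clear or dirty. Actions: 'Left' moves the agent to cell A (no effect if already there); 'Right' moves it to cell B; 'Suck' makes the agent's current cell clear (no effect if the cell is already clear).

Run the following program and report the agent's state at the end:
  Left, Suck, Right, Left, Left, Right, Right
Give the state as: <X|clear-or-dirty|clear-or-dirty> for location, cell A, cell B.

t=1 Left ⇒ <A|clear|dirty>
t=2 Suck ⇒ <A|clear|dirty>
t=3 Right ⇒ <B|clear|dirty>
t=4 Left ⇒ <A|clear|dirty>
t=5 Left ⇒ <A|clear|dirty>
t=6 Right ⇒ <B|clear|dirty>
t=7 Right ⇒ <B|clear|dirty>

<B|clear|dirty>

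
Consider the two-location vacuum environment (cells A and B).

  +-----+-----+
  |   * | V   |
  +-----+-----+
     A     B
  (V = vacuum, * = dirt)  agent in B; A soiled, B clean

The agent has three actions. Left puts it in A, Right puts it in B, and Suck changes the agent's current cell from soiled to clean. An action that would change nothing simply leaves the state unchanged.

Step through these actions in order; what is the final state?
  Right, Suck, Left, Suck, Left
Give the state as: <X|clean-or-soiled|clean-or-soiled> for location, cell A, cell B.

<A|clean|clean>

Right (#1): <B|soiled|clean>
Suck (#2): <B|soiled|clean>
Left (#3): <A|soiled|clean>
Suck (#4): <A|clean|clean>
Left (#5): <A|clean|clean>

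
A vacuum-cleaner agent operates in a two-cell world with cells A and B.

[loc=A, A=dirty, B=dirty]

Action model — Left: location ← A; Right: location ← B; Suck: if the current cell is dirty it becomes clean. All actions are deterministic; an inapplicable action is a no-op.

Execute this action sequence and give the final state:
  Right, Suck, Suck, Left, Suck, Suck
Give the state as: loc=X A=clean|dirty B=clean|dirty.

t=1 Right ⇒ loc=B A=dirty B=dirty
t=2 Suck ⇒ loc=B A=dirty B=clean
t=3 Suck ⇒ loc=B A=dirty B=clean
t=4 Left ⇒ loc=A A=dirty B=clean
t=5 Suck ⇒ loc=A A=clean B=clean
t=6 Suck ⇒ loc=A A=clean B=clean

loc=A A=clean B=clean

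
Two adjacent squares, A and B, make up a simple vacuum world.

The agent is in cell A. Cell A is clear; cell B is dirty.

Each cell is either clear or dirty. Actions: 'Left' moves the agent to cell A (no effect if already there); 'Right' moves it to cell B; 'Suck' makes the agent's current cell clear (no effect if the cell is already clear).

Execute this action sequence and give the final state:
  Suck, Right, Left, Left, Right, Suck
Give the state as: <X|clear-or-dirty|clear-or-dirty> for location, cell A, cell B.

t=1 Suck ⇒ <A|clear|dirty>
t=2 Right ⇒ <B|clear|dirty>
t=3 Left ⇒ <A|clear|dirty>
t=4 Left ⇒ <A|clear|dirty>
t=5 Right ⇒ <B|clear|dirty>
t=6 Suck ⇒ <B|clear|clear>

<B|clear|clear>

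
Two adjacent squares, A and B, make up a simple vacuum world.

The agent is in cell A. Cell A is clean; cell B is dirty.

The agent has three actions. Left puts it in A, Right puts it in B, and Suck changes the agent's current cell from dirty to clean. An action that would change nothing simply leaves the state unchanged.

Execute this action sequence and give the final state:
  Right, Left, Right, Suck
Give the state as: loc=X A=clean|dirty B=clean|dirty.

loc=B A=clean B=clean

t=1 Right ⇒ loc=B A=clean B=dirty
t=2 Left ⇒ loc=A A=clean B=dirty
t=3 Right ⇒ loc=B A=clean B=dirty
t=4 Suck ⇒ loc=B A=clean B=clean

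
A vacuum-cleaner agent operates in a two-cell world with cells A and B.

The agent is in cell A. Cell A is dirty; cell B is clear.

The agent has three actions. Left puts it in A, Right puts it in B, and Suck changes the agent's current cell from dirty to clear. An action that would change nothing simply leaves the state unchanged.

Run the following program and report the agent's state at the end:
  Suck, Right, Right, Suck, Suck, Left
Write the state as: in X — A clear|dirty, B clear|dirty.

in A — A clear, B clear

[1] after Suck: in A — A clear, B clear
[2] after Right: in B — A clear, B clear
[3] after Right: in B — A clear, B clear
[4] after Suck: in B — A clear, B clear
[5] after Suck: in B — A clear, B clear
[6] after Left: in A — A clear, B clear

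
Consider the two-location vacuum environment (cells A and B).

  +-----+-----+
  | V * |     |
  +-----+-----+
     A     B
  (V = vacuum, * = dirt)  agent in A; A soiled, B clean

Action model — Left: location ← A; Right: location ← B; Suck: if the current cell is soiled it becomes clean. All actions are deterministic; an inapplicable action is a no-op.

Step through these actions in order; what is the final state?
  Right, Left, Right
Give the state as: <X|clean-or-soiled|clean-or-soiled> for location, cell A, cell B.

<B|soiled|clean>

step 1/3 (Right): <B|soiled|clean>
step 2/3 (Left): <A|soiled|clean>
step 3/3 (Right): <B|soiled|clean>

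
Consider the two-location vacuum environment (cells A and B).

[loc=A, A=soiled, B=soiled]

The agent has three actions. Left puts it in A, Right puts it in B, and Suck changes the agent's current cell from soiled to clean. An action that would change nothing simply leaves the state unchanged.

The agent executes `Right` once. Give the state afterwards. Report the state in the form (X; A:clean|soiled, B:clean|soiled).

start: (A; A:soiled, B:soiled)
1. Right → (B; A:soiled, B:soiled)

(B; A:soiled, B:soiled)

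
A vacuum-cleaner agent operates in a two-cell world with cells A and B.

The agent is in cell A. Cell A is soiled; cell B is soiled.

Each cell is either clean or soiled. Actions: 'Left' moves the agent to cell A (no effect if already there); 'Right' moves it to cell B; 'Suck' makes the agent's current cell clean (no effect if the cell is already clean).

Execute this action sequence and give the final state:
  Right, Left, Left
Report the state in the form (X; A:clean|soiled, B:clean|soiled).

t=1 Right ⇒ (B; A:soiled, B:soiled)
t=2 Left ⇒ (A; A:soiled, B:soiled)
t=3 Left ⇒ (A; A:soiled, B:soiled)

(A; A:soiled, B:soiled)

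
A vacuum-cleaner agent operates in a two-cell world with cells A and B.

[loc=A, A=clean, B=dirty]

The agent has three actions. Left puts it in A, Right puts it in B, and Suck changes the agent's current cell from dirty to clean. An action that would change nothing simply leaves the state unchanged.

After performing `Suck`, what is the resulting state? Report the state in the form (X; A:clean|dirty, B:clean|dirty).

(A; A:clean, B:dirty)

start: (A; A:clean, B:dirty)
[1] after Suck: (A; A:clean, B:dirty)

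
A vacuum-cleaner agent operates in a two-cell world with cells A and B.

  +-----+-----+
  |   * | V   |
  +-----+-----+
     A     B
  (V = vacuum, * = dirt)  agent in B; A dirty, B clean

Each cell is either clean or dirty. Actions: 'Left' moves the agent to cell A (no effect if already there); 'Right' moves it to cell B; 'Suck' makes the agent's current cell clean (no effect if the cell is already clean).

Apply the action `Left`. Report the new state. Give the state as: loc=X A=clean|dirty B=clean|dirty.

start: loc=B A=dirty B=clean
step 1/1 (Left): loc=A A=dirty B=clean

loc=A A=dirty B=clean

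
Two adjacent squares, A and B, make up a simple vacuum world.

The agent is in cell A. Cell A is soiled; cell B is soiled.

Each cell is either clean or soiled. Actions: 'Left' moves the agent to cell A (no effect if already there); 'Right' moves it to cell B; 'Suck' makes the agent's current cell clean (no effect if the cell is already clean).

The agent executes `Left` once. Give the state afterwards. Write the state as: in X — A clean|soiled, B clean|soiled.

in A — A soiled, B soiled

start: in A — A soiled, B soiled
1. Left → in A — A soiled, B soiled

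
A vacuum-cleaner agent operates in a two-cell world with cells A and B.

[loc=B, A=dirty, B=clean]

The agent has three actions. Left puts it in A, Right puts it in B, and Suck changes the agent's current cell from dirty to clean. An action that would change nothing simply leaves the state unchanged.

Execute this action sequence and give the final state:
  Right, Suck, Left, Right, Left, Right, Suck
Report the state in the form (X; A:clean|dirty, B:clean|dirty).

(B; A:dirty, B:clean)

1) do Right; now (B; A:dirty, B:clean)
2) do Suck; now (B; A:dirty, B:clean)
3) do Left; now (A; A:dirty, B:clean)
4) do Right; now (B; A:dirty, B:clean)
5) do Left; now (A; A:dirty, B:clean)
6) do Right; now (B; A:dirty, B:clean)
7) do Suck; now (B; A:dirty, B:clean)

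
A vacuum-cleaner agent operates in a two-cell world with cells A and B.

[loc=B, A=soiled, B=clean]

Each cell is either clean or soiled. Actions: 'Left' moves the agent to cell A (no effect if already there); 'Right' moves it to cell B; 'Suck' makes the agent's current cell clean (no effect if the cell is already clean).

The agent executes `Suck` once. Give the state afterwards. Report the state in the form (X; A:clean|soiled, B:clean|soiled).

start: (B; A:soiled, B:clean)
1. Suck → (B; A:soiled, B:clean)

(B; A:soiled, B:clean)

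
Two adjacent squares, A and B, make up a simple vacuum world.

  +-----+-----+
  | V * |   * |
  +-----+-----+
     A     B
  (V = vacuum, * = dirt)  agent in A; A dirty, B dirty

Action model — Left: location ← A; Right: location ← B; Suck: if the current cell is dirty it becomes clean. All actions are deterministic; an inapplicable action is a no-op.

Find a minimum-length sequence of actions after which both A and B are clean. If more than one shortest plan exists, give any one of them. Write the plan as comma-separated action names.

1. Suck → (A; A:clean, B:dirty)
2. Right → (B; A:clean, B:dirty)
3. Suck → (B; A:clean, B:clean)
min 3: Suck A + move + Suck B

Suck, Right, Suck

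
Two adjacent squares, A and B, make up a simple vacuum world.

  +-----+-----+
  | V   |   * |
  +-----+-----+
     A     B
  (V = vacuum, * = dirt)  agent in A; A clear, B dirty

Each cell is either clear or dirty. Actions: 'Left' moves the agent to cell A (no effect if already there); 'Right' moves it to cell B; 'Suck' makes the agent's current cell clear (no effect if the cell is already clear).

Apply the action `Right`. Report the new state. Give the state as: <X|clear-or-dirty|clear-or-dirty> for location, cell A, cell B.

<B|clear|dirty>

start: <A|clear|dirty>
1. Right → <B|clear|dirty>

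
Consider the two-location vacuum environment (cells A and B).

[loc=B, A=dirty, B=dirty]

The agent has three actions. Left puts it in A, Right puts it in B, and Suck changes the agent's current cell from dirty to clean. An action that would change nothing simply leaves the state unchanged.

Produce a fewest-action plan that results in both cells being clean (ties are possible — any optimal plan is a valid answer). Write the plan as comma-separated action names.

Suck, Left, Suck

[1] after Suck: (B; A:dirty, B:clean)
[2] after Left: (A; A:dirty, B:clean)
[3] after Suck: (A; A:clean, B:clean)
min 3: Suck B + move + Suck A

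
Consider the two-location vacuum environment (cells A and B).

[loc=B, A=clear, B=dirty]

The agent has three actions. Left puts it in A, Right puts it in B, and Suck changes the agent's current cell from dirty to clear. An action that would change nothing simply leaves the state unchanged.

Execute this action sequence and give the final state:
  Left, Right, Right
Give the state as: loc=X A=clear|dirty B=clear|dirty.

Left (#1): loc=A A=clear B=dirty
Right (#2): loc=B A=clear B=dirty
Right (#3): loc=B A=clear B=dirty

loc=B A=clear B=dirty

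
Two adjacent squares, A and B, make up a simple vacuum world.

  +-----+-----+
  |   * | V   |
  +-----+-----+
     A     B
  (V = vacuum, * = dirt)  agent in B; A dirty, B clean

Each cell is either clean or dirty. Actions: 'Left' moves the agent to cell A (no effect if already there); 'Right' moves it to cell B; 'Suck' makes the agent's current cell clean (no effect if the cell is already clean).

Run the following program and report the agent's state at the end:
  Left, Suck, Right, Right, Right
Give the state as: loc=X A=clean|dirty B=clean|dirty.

1. Left → loc=A A=dirty B=clean
2. Suck → loc=A A=clean B=clean
3. Right → loc=B A=clean B=clean
4. Right → loc=B A=clean B=clean
5. Right → loc=B A=clean B=clean

loc=B A=clean B=clean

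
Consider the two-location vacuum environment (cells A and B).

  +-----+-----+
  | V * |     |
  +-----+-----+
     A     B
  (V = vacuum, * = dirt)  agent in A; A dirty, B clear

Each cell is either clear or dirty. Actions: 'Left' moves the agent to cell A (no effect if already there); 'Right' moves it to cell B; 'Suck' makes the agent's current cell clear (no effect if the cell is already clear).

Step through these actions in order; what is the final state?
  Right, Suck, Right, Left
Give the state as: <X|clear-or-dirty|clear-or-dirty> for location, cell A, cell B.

1) do Right; now <B|dirty|clear>
2) do Suck; now <B|dirty|clear>
3) do Right; now <B|dirty|clear>
4) do Left; now <A|dirty|clear>

<A|dirty|clear>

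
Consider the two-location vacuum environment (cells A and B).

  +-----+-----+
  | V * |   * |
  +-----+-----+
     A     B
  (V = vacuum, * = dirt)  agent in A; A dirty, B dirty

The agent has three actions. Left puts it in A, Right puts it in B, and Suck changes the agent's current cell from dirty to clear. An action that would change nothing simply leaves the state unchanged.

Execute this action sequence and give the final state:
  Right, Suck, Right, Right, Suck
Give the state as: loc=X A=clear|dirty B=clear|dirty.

step 1/5 (Right): loc=B A=dirty B=dirty
step 2/5 (Suck): loc=B A=dirty B=clear
step 3/5 (Right): loc=B A=dirty B=clear
step 4/5 (Right): loc=B A=dirty B=clear
step 5/5 (Suck): loc=B A=dirty B=clear

loc=B A=dirty B=clear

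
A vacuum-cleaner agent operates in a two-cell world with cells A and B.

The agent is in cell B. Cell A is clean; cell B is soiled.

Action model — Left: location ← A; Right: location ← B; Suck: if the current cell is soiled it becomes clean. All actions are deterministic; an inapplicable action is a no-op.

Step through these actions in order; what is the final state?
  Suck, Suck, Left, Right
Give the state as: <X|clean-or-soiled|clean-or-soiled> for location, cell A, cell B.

t=1 Suck ⇒ <B|clean|clean>
t=2 Suck ⇒ <B|clean|clean>
t=3 Left ⇒ <A|clean|clean>
t=4 Right ⇒ <B|clean|clean>

<B|clean|clean>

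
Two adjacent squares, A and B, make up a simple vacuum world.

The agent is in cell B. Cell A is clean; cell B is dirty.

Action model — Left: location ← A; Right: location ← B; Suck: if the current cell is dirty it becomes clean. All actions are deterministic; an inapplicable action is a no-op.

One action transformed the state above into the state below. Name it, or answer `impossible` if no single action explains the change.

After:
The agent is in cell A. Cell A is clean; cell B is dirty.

Left

try  Left: (A; A:clean, B:dirty)  ← match
try Right: (B; A:clean, B:dirty)
try  Suck: (B; A:clean, B:clean)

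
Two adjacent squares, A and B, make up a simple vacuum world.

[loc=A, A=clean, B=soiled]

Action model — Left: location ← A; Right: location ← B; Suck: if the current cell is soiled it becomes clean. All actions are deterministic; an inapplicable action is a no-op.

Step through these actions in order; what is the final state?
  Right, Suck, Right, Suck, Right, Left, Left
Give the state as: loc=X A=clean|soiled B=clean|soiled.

loc=A A=clean B=clean

1. Right → loc=B A=clean B=soiled
2. Suck → loc=B A=clean B=clean
3. Right → loc=B A=clean B=clean
4. Suck → loc=B A=clean B=clean
5. Right → loc=B A=clean B=clean
6. Left → loc=A A=clean B=clean
7. Left → loc=A A=clean B=clean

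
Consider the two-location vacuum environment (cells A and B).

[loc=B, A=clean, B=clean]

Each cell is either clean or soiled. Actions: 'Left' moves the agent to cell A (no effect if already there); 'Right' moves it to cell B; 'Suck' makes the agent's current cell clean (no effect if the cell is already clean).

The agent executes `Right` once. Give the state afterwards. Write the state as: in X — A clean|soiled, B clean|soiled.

in B — A clean, B clean

start: in B — A clean, B clean
Right (#1): in B — A clean, B clean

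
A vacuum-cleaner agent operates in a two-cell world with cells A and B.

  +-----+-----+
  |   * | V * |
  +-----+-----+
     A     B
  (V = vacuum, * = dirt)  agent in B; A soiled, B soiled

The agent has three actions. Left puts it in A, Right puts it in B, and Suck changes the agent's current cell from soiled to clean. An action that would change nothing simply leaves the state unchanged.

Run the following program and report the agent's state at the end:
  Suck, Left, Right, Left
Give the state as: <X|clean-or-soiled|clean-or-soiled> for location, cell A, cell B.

Suck (#1): <B|soiled|clean>
Left (#2): <A|soiled|clean>
Right (#3): <B|soiled|clean>
Left (#4): <A|soiled|clean>

<A|soiled|clean>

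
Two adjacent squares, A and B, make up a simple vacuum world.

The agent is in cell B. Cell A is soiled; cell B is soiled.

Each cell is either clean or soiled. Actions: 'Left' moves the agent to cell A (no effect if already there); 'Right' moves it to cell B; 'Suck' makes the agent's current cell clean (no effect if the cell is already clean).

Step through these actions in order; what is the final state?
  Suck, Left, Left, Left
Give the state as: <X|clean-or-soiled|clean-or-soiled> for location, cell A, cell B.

<A|soiled|clean>

Suck (#1): <B|soiled|clean>
Left (#2): <A|soiled|clean>
Left (#3): <A|soiled|clean>
Left (#4): <A|soiled|clean>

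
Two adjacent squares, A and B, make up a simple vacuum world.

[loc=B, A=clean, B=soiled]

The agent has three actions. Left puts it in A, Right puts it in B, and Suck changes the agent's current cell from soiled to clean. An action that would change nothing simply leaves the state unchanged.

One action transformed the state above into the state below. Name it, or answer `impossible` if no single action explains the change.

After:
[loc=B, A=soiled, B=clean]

try  Left: <A|clean|soiled>
try Right: <B|clean|soiled>
try  Suck: <B|clean|clean>
no single action produces the after-state

impossible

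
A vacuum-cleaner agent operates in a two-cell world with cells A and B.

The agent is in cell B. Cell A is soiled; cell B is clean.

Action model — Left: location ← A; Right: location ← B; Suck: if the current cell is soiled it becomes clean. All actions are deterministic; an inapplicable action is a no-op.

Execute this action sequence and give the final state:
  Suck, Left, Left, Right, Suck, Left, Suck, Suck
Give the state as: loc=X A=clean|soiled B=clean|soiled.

1. Suck → loc=B A=soiled B=clean
2. Left → loc=A A=soiled B=clean
3. Left → loc=A A=soiled B=clean
4. Right → loc=B A=soiled B=clean
5. Suck → loc=B A=soiled B=clean
6. Left → loc=A A=soiled B=clean
7. Suck → loc=A A=clean B=clean
8. Suck → loc=A A=clean B=clean

loc=A A=clean B=clean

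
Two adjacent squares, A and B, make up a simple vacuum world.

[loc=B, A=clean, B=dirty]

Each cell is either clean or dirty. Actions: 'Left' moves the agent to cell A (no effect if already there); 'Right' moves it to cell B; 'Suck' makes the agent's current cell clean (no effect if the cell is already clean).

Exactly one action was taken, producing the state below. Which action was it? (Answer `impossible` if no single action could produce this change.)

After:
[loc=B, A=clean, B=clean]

Suck

try  Left: <A|clean|dirty>
try Right: <B|clean|dirty>
try  Suck: <B|clean|clean>  ← match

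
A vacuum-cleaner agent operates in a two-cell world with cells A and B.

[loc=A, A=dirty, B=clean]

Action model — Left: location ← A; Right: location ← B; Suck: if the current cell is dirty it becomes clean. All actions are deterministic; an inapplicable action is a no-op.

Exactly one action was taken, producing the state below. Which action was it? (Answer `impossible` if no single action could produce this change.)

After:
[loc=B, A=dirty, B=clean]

try  Left: in A — A dirty, B clean
try Right: in B — A dirty, B clean  ← match
try  Suck: in A — A clean, B clean

Right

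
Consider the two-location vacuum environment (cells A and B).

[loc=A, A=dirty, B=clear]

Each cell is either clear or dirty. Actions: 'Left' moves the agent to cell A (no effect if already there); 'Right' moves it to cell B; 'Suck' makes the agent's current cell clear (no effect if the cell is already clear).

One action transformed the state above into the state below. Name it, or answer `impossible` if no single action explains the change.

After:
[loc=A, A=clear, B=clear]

try  Left: loc=A A=dirty B=clear
try Right: loc=B A=dirty B=clear
try  Suck: loc=A A=clear B=clear  ← match

Suck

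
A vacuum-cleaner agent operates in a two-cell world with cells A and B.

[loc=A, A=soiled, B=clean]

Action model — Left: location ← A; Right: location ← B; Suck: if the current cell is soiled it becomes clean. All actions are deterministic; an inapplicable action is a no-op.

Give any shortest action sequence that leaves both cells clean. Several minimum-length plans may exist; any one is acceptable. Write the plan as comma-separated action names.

Suck

1) do Suck; now <A|clean|clean>
min 1: A is soiled, one Suck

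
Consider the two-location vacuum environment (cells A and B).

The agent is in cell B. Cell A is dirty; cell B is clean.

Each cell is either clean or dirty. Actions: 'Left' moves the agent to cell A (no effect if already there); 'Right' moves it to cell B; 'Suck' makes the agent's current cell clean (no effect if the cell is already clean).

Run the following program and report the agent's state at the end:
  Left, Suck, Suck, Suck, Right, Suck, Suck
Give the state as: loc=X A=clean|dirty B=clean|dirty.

loc=B A=clean B=clean

[1] after Left: loc=A A=dirty B=clean
[2] after Suck: loc=A A=clean B=clean
[3] after Suck: loc=A A=clean B=clean
[4] after Suck: loc=A A=clean B=clean
[5] after Right: loc=B A=clean B=clean
[6] after Suck: loc=B A=clean B=clean
[7] after Suck: loc=B A=clean B=clean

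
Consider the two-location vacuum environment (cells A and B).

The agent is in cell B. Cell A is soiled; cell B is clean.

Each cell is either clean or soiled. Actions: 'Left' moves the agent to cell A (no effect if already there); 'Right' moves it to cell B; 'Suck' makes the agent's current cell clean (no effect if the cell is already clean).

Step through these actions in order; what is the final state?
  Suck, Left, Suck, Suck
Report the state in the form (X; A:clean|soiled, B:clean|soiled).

1) do Suck; now (B; A:soiled, B:clean)
2) do Left; now (A; A:soiled, B:clean)
3) do Suck; now (A; A:clean, B:clean)
4) do Suck; now (A; A:clean, B:clean)

(A; A:clean, B:clean)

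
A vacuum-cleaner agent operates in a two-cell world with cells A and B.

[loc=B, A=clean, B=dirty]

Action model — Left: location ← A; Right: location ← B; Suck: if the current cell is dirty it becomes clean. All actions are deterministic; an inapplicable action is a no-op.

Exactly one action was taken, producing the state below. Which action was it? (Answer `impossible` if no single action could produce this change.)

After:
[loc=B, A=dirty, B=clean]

impossible

try  Left: in A — A clean, B dirty
try Right: in B — A clean, B dirty
try  Suck: in B — A clean, B clean
no single action produces the after-state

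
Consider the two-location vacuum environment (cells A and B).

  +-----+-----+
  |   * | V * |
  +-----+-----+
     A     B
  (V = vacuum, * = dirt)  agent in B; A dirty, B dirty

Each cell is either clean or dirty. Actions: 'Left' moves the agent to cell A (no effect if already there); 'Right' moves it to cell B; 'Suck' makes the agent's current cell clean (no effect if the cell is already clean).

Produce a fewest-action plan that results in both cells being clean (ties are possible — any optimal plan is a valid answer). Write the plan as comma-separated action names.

Suck, Left, Suck

t=1 Suck ⇒ <B|dirty|clean>
t=2 Left ⇒ <A|dirty|clean>
t=3 Suck ⇒ <A|clean|clean>
min 3: Suck B + move + Suck A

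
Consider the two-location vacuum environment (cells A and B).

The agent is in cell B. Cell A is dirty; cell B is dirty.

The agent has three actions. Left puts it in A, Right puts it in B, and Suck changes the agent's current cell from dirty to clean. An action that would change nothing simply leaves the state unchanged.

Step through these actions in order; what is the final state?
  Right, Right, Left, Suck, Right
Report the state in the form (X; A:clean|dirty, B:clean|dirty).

t=1 Right ⇒ (B; A:dirty, B:dirty)
t=2 Right ⇒ (B; A:dirty, B:dirty)
t=3 Left ⇒ (A; A:dirty, B:dirty)
t=4 Suck ⇒ (A; A:clean, B:dirty)
t=5 Right ⇒ (B; A:clean, B:dirty)

(B; A:clean, B:dirty)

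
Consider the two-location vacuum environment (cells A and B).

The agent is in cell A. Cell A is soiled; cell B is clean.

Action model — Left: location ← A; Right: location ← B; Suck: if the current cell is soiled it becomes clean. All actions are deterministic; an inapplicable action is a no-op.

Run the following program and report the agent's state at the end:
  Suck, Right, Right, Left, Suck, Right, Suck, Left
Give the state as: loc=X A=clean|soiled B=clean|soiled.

t=1 Suck ⇒ loc=A A=clean B=clean
t=2 Right ⇒ loc=B A=clean B=clean
t=3 Right ⇒ loc=B A=clean B=clean
t=4 Left ⇒ loc=A A=clean B=clean
t=5 Suck ⇒ loc=A A=clean B=clean
t=6 Right ⇒ loc=B A=clean B=clean
t=7 Suck ⇒ loc=B A=clean B=clean
t=8 Left ⇒ loc=A A=clean B=clean

loc=A A=clean B=clean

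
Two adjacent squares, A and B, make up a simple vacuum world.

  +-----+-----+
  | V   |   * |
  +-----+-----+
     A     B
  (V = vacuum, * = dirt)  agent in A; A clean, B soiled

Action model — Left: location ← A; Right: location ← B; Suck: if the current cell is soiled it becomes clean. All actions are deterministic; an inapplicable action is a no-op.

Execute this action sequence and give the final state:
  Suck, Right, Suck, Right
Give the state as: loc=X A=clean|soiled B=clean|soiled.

loc=B A=clean B=clean

step 1/4 (Suck): loc=A A=clean B=soiled
step 2/4 (Right): loc=B A=clean B=soiled
step 3/4 (Suck): loc=B A=clean B=clean
step 4/4 (Right): loc=B A=clean B=clean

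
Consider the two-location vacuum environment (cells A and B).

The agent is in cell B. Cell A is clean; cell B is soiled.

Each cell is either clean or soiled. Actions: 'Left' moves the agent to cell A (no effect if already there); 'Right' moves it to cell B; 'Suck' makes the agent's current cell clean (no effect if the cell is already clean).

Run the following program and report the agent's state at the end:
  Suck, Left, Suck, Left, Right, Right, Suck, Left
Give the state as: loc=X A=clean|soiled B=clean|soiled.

Suck (#1): loc=B A=clean B=clean
Left (#2): loc=A A=clean B=clean
Suck (#3): loc=A A=clean B=clean
Left (#4): loc=A A=clean B=clean
Right (#5): loc=B A=clean B=clean
Right (#6): loc=B A=clean B=clean
Suck (#7): loc=B A=clean B=clean
Left (#8): loc=A A=clean B=clean

loc=A A=clean B=clean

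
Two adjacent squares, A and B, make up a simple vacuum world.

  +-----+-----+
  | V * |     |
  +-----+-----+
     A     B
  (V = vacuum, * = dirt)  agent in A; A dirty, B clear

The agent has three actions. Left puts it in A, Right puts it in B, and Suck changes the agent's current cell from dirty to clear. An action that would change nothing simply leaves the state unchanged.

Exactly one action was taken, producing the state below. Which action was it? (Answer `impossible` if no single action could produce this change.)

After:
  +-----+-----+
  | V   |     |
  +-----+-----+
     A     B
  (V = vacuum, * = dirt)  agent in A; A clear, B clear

try  Left: loc=A A=dirty B=clear
try Right: loc=B A=dirty B=clear
try  Suck: loc=A A=clear B=clear  ← match

Suck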